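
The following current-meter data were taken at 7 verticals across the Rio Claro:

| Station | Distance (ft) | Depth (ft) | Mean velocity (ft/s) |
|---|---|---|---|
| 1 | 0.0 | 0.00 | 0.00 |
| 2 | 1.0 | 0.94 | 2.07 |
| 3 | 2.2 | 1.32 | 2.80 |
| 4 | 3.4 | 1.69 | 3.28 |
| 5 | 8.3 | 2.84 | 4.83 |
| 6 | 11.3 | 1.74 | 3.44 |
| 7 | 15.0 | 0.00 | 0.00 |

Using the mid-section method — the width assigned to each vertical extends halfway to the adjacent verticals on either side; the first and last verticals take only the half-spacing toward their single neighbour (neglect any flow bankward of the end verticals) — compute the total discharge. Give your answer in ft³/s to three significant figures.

w_2 = (2.2 − 0.0)/2 = 1.1 ft; q_2 = 2.07 × 0.94 × 1.1 = 2.140 ft³/s
w_3 = (3.4 − 1.0)/2 = 1.2 ft; q_3 = 2.80 × 1.32 × 1.2 = 4.435 ft³/s
w_4 = (8.3 − 2.2)/2 = 3.05 ft; q_4 = 3.28 × 1.69 × 3.05 = 16.91 ft³/s
w_5 = (11.3 − 3.4)/2 = 3.95 ft; q_5 = 4.83 × 2.84 × 3.95 = 54.18 ft³/s
w_6 = (15.0 − 8.3)/2 = 3.35 ft; q_6 = 3.44 × 1.74 × 3.35 = 20.05 ft³/s
Stations 1, 7 contribute zero (depth or velocity is 0).
Q = Σ qᵢ = 97.72 ft³/s

97.7 ft³/s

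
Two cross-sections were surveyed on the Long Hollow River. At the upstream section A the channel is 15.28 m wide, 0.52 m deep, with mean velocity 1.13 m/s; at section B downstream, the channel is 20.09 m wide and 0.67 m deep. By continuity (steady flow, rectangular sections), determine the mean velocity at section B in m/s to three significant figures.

0.667 m/s

Q = A₁V₁ = (15.28×0.52) × 1.13 = 8.979 m³/s
A₂ = 20.09 × 0.67 = 13.46 m²
V₂ = Q/A₂ = 8.979/13.46 = 0.6670 m/s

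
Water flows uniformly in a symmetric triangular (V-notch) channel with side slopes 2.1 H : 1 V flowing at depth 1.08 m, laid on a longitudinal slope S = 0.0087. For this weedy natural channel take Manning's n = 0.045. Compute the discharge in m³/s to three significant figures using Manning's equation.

3.15 m³/s

A = z·y² = 2.1×1.08² = 2.449 m²
P = 2y√(1+z²) = 2×1.08×√(1+2.1²) = 5.024 m
R = A/P = 2.449/5.024 = 0.4875 m
Q = (1/n)·A·R^(2/3)·S^(1/2) = (1/0.045) × 2.449 × 0.4875^(2/3) × 0.0087^(1/2) = 3.145 m³/s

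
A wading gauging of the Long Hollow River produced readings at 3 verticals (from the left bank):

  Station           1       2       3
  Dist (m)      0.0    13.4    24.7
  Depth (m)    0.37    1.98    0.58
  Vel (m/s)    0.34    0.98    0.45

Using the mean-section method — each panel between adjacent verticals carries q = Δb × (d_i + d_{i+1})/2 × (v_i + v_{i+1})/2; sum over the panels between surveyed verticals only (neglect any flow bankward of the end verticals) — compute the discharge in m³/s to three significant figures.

20.7 m³/s

Panel 1-2: Δb = 13.4 m, d̄ = (0.37+1.98)/2 = 1.175, v̄ = (0.34+0.98)/2 = 0.66 → q = 13.4×1.175×0.66 = 10.39 m³/s
Panel 2-3: Δb = 11.3 m, d̄ = (1.98+0.58)/2 = 1.28, v̄ = (0.98+0.45)/2 = 0.715 → q = 11.3×1.28×0.715 = 10.34 m³/s
Q = Σ q = 20.73 m³/s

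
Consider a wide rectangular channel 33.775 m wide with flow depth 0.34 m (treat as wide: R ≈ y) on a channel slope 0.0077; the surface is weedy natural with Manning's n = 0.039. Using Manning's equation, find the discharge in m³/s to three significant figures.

12.6 m³/s

A = b·y = 33.775 × 0.34 = 11.48 m²
Wide channel: R ≈ y = 0.34 m
Q = (1/n)·A·R^(2/3)·S^(1/2) = (1/0.039) × 11.48 × 0.3400^(2/3) × 0.0077^(1/2) = 12.59 m³/s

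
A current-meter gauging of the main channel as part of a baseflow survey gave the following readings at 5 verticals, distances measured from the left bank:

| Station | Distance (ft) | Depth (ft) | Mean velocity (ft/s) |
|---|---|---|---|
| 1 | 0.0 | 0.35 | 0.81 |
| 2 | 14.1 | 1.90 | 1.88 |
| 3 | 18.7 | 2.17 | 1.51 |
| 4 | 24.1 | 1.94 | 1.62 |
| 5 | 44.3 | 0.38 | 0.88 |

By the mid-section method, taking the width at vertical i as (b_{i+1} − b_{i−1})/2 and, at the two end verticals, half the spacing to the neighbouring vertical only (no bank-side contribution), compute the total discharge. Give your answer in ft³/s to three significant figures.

95.4 ft³/s

w_1 = (14.1 − 0.0)/2 = 7.05 ft; q_1 = 0.81 × 0.35 × 7.05 = 1.999 ft³/s
w_2 = (18.7 − 0.0)/2 = 9.35 ft; q_2 = 1.88 × 1.90 × 9.35 = 33.40 ft³/s
w_3 = (24.1 − 14.1)/2 = 5 ft; q_3 = 1.51 × 2.17 × 5 = 16.38 ft³/s
w_4 = (44.3 − 18.7)/2 = 12.8 ft; q_4 = 1.62 × 1.94 × 12.8 = 40.23 ft³/s
w_5 = (44.3 − 24.1)/2 = 10.1 ft; q_5 = 0.88 × 0.38 × 10.1 = 3.377 ft³/s
Q = Σ qᵢ = 95.39 ft³/s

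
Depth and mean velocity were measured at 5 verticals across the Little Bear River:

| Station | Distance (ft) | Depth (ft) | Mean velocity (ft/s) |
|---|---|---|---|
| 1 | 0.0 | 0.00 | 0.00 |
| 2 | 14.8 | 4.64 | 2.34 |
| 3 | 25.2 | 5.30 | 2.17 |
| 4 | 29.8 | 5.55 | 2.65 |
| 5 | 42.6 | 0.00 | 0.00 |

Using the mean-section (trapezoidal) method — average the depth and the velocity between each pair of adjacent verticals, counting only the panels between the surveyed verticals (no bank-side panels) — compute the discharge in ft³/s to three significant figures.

Panel 1-2: Δb = 14.8 ft, d̄ = (0.00+4.64)/2 = 2.32, v̄ = (0.00+2.34)/2 = 1.17 → q = 14.8×2.32×1.17 = 40.17 ft³/s
Panel 2-3: Δb = 10.4 ft, d̄ = (4.64+5.30)/2 = 4.97, v̄ = (2.34+2.17)/2 = 2.255 → q = 10.4×4.97×2.255 = 116.6 ft³/s
Panel 3-4: Δb = 4.6 ft, d̄ = (5.30+5.55)/2 = 5.425, v̄ = (2.17+2.65)/2 = 2.41 → q = 4.6×5.425×2.41 = 60.14 ft³/s
Panel 4-5: Δb = 12.8 ft, d̄ = (5.55+0.00)/2 = 2.775, v̄ = (2.65+0.00)/2 = 1.325 → q = 12.8×2.775×1.325 = 47.06 ft³/s
Q = Σ q = 263.9 ft³/s

264 ft³/s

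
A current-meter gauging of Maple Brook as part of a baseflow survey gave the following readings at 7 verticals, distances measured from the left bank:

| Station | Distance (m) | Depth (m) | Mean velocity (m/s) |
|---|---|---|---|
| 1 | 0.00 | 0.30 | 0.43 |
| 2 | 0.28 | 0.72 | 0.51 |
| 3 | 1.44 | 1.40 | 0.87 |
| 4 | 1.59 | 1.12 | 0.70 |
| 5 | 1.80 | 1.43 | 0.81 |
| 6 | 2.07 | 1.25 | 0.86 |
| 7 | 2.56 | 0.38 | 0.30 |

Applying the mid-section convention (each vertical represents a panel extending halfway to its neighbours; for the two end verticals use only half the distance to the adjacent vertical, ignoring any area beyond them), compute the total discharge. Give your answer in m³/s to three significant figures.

w_1 = (0.28 − 0.00)/2 = 0.14 m; q_1 = 0.43 × 0.30 × 0.14 = 0.01806 m³/s
w_2 = (1.44 − 0.00)/2 = 0.72 m; q_2 = 0.51 × 0.72 × 0.72 = 0.2644 m³/s
w_3 = (1.59 − 0.28)/2 = 0.655 m; q_3 = 0.87 × 1.40 × 0.655 = 0.7978 m³/s
w_4 = (1.80 − 1.44)/2 = 0.18 m; q_4 = 0.70 × 1.12 × 0.18 = 0.1411 m³/s
w_5 = (2.07 − 1.59)/2 = 0.24 m; q_5 = 0.81 × 1.43 × 0.24 = 0.2780 m³/s
w_6 = (2.56 − 1.80)/2 = 0.38 m; q_6 = 0.86 × 1.25 × 0.38 = 0.4085 m³/s
w_7 = (2.56 − 2.07)/2 = 0.245 m; q_7 = 0.30 × 0.38 × 0.245 = 0.02793 m³/s
Q = Σ qᵢ = 1.936 m³/s

1.94 m³/s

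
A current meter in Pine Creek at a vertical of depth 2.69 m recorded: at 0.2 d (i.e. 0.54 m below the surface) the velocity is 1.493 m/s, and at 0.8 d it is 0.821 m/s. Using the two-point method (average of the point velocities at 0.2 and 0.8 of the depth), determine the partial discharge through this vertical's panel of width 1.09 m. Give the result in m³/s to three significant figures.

3.39 m³/s

v̄ = (1.493 + 0.821) / 2 = 1.157 m/s
q = v̄ × d × w = 1.157 × 2.69 × 1.09 = 3.392 m³/s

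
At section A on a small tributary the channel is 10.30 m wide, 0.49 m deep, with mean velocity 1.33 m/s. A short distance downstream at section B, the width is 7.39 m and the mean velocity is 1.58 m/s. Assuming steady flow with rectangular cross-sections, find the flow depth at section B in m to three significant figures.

0.575 m

Q = A₁V₁ = (10.30×0.49) × 1.33 = 6.713 m³/s
d₂ = Q/(b₂ V₂) = 6.713/(7.39×1.58) = 0.5749 m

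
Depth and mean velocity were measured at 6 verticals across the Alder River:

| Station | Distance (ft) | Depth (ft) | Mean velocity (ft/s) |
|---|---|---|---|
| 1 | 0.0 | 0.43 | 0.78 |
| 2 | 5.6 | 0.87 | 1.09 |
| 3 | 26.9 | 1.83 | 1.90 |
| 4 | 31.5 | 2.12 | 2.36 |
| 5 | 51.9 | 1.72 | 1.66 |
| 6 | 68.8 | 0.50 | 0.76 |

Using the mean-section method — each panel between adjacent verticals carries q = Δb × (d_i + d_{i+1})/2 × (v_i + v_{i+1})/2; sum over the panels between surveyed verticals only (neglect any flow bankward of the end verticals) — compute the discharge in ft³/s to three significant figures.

Panel 1-2: Δb = 5.6 ft, d̄ = (0.43+0.87)/2 = 0.65, v̄ = (0.78+1.09)/2 = 0.935 → q = 5.6×0.65×0.935 = 3.403 ft³/s
Panel 2-3: Δb = 21.3 ft, d̄ = (0.87+1.83)/2 = 1.35, v̄ = (1.09+1.90)/2 = 1.495 → q = 21.3×1.35×1.495 = 42.99 ft³/s
Panel 3-4: Δb = 4.6 ft, d̄ = (1.83+2.12)/2 = 1.975, v̄ = (1.90+2.36)/2 = 2.13 → q = 4.6×1.975×2.13 = 19.35 ft³/s
Panel 4-5: Δb = 20.4 ft, d̄ = (2.12+1.72)/2 = 1.92, v̄ = (2.36+1.66)/2 = 2.01 → q = 20.4×1.92×2.01 = 78.73 ft³/s
Panel 5-6: Δb = 16.9 ft, d̄ = (1.72+0.50)/2 = 1.11, v̄ = (1.66+0.76)/2 = 1.21 → q = 16.9×1.11×1.21 = 22.70 ft³/s
Q = Σ q = 167.2 ft³/s

167 ft³/s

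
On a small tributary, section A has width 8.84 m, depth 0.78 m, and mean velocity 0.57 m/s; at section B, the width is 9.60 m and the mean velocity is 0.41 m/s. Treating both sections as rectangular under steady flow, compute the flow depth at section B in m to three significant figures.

Q = A₁V₁ = (8.84×0.78) × 0.57 = 3.930 m³/s
d₂ = Q/(b₂ V₂) = 3.930/(9.60×0.41) = 0.9985 m

0.999 m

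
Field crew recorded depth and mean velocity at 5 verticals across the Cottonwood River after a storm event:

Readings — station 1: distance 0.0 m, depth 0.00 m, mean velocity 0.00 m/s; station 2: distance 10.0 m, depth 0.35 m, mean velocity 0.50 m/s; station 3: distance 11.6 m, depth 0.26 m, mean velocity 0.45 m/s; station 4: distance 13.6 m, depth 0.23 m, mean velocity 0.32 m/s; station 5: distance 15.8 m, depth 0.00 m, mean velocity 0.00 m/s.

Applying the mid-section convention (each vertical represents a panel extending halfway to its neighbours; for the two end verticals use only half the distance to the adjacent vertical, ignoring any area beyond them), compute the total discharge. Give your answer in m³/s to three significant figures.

w_2 = (11.6 − 0.0)/2 = 5.8 m; q_2 = 0.50 × 0.35 × 5.8 = 1.015 m³/s
w_3 = (13.6 − 10.0)/2 = 1.8 m; q_3 = 0.45 × 0.26 × 1.8 = 0.2106 m³/s
w_4 = (15.8 − 11.6)/2 = 2.1 m; q_4 = 0.32 × 0.23 × 2.1 = 0.1546 m³/s
Stations 1, 5 contribute zero (depth or velocity is 0).
Q = Σ qᵢ = 1.380 m³/s

1.38 m³/s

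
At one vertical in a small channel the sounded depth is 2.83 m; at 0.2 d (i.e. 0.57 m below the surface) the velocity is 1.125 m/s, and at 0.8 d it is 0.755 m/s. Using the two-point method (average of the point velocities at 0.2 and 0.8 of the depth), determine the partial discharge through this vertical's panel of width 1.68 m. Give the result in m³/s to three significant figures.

4.47 m³/s

v̄ = (1.125 + 0.755) / 2 = 0.9400 m/s
q = v̄ × d × w = 0.9400 × 2.83 × 1.68 = 4.469 m³/s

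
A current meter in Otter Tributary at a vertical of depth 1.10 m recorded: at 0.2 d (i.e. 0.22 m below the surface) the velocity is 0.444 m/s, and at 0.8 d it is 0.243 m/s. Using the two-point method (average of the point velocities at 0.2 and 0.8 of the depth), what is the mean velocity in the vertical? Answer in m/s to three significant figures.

0.344 m/s

v̄ = (0.444 + 0.243) / 2 = 0.3435 m/s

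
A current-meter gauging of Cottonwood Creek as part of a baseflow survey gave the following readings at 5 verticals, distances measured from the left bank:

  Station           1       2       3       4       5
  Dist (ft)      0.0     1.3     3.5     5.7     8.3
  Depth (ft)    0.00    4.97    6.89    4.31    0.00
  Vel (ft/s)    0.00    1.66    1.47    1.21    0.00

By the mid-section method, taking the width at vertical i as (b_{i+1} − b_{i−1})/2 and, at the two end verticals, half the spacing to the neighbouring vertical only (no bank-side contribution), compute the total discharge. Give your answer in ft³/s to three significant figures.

49.2 ft³/s

w_2 = (3.5 − 0.0)/2 = 1.75 ft; q_2 = 1.66 × 4.97 × 1.75 = 14.44 ft³/s
w_3 = (5.7 − 1.3)/2 = 2.2 ft; q_3 = 1.47 × 6.89 × 2.2 = 22.28 ft³/s
w_4 = (8.3 − 3.5)/2 = 2.4 ft; q_4 = 1.21 × 4.31 × 2.4 = 12.52 ft³/s
Stations 1, 5 contribute zero (depth or velocity is 0).
Q = Σ qᵢ = 49.24 ft³/s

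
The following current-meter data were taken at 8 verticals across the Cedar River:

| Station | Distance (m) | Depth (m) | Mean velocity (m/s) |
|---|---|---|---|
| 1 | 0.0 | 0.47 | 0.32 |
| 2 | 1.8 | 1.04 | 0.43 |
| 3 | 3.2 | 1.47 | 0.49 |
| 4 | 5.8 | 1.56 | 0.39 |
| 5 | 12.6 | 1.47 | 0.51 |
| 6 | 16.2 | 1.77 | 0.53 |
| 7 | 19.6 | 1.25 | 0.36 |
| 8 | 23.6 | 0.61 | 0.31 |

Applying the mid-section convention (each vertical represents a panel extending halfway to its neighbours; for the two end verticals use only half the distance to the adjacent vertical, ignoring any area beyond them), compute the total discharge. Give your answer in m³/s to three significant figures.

14.4 m³/s

w_1 = (1.8 − 0.0)/2 = 0.9 m; q_1 = 0.32 × 0.47 × 0.9 = 0.1354 m³/s
w_2 = (3.2 − 0.0)/2 = 1.6 m; q_2 = 0.43 × 1.04 × 1.6 = 0.7155 m³/s
w_3 = (5.8 − 1.8)/2 = 2 m; q_3 = 0.49 × 1.47 × 2 = 1.441 m³/s
w_4 = (12.6 − 3.2)/2 = 4.7 m; q_4 = 0.39 × 1.56 × 4.7 = 2.859 m³/s
w_5 = (16.2 − 5.8)/2 = 5.2 m; q_5 = 0.51 × 1.47 × 5.2 = 3.898 m³/s
w_6 = (19.6 − 12.6)/2 = 3.5 m; q_6 = 0.53 × 1.77 × 3.5 = 3.283 m³/s
w_7 = (23.6 − 16.2)/2 = 3.7 m; q_7 = 0.36 × 1.25 × 3.7 = 1.665 m³/s
w_8 = (23.6 − 19.6)/2 = 2 m; q_8 = 0.31 × 0.61 × 2 = 0.3782 m³/s
Q = Σ qᵢ = 14.38 m³/s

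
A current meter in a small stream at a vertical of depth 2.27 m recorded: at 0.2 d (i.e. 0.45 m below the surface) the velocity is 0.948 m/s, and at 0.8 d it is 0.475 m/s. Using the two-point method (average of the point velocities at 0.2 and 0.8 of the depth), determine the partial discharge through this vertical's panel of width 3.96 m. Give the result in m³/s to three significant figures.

v̄ = (0.948 + 0.475) / 2 = 0.7115 m/s
q = v̄ × d × w = 0.7115 × 2.27 × 3.96 = 6.396 m³/s

6.40 m³/s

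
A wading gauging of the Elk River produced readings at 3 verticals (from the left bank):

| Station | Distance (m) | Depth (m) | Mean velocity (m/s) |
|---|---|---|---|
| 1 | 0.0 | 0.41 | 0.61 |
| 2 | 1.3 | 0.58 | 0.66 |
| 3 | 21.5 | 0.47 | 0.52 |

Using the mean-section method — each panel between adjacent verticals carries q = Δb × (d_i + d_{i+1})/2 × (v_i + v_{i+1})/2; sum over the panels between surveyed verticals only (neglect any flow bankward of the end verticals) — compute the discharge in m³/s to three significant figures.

6.67 m³/s

Panel 1-2: Δb = 1.3 m, d̄ = (0.41+0.58)/2 = 0.495, v̄ = (0.61+0.66)/2 = 0.635 → q = 1.3×0.495×0.635 = 0.4086 m³/s
Panel 2-3: Δb = 20.2 m, d̄ = (0.58+0.47)/2 = 0.525, v̄ = (0.66+0.52)/2 = 0.59 → q = 20.2×0.525×0.59 = 6.257 m³/s
Q = Σ q = 6.666 m³/s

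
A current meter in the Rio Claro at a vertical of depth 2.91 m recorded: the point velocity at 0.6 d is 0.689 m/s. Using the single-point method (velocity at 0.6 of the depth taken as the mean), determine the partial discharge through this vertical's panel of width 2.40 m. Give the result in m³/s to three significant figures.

v̄ = v₀.₆ = 0.689 m/s
q = v̄ × d × w = 0.6890 × 2.91 × 2.40 = 4.812 m³/s

4.81 m³/s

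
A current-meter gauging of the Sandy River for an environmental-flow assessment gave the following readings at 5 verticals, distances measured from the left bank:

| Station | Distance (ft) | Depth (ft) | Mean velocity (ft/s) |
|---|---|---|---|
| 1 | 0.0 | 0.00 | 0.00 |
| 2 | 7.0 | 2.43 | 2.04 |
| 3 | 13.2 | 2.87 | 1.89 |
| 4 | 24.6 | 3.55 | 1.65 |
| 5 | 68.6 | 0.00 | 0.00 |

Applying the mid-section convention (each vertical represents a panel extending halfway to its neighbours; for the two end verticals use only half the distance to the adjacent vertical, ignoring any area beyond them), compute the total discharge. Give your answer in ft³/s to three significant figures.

w_2 = (13.2 − 0.0)/2 = 6.6 ft; q_2 = 2.04 × 2.43 × 6.6 = 32.72 ft³/s
w_3 = (24.6 − 7.0)/2 = 8.8 ft; q_3 = 1.89 × 2.87 × 8.8 = 47.73 ft³/s
w_4 = (68.6 − 13.2)/2 = 27.7 ft; q_4 = 1.65 × 3.55 × 27.7 = 162.3 ft³/s
Stations 1, 5 contribute zero (depth or velocity is 0).
Q = Σ qᵢ = 242.7 ft³/s

243 ft³/s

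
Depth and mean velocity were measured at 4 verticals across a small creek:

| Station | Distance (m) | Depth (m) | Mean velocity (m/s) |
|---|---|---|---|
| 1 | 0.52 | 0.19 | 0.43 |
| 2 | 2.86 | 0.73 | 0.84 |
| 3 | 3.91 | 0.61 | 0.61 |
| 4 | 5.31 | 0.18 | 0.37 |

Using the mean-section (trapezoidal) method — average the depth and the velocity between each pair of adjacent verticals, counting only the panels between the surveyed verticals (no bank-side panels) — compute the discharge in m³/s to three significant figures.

Panel 1-2: Δb = 2.34 m, d̄ = (0.19+0.73)/2 = 0.46, v̄ = (0.43+0.84)/2 = 0.635 → q = 2.34×0.46×0.635 = 0.6835 m³/s
Panel 2-3: Δb = 1.05 m, d̄ = (0.73+0.61)/2 = 0.67, v̄ = (0.84+0.61)/2 = 0.725 → q = 1.05×0.67×0.725 = 0.5100 m³/s
Panel 3-4: Δb = 1.4 m, d̄ = (0.61+0.18)/2 = 0.395, v̄ = (0.61+0.37)/2 = 0.49 → q = 1.4×0.395×0.49 = 0.2710 m³/s
Q = Σ q = 1.465 m³/s

1.46 m³/s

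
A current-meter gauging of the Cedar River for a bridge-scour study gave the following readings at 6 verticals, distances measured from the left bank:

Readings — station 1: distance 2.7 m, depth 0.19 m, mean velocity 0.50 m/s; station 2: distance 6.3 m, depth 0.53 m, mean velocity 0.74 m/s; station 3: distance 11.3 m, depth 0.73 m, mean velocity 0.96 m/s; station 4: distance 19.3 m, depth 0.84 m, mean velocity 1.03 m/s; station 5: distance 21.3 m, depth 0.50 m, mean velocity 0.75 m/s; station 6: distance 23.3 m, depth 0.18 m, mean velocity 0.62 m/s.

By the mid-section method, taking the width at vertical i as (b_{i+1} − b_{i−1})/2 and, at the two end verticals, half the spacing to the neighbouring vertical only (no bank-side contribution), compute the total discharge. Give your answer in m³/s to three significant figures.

w_1 = (6.3 − 2.7)/2 = 1.8 m; q_1 = 0.50 × 0.19 × 1.8 = 0.1710 m³/s
w_2 = (11.3 − 2.7)/2 = 4.3 m; q_2 = 0.74 × 0.53 × 4.3 = 1.686 m³/s
w_3 = (19.3 − 6.3)/2 = 6.5 m; q_3 = 0.96 × 0.73 × 6.5 = 4.555 m³/s
w_4 = (21.3 − 11.3)/2 = 5 m; q_4 = 1.03 × 0.84 × 5 = 4.326 m³/s
w_5 = (23.3 − 19.3)/2 = 2 m; q_5 = 0.75 × 0.50 × 2 = 0.7500 m³/s
w_6 = (23.3 − 21.3)/2 = 1 m; q_6 = 0.62 × 0.18 × 1 = 0.1116 m³/s
Q = Σ qᵢ = 11.60 m³/s

11.6 m³/s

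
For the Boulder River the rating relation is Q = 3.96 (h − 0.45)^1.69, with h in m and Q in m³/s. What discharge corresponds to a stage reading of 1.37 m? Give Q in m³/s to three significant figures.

Q = 3.96 × (1.37 − 0.45)^1.69 = 3.96 × 0.92^1.69 = 3.440 m³/s

3.44 m³/s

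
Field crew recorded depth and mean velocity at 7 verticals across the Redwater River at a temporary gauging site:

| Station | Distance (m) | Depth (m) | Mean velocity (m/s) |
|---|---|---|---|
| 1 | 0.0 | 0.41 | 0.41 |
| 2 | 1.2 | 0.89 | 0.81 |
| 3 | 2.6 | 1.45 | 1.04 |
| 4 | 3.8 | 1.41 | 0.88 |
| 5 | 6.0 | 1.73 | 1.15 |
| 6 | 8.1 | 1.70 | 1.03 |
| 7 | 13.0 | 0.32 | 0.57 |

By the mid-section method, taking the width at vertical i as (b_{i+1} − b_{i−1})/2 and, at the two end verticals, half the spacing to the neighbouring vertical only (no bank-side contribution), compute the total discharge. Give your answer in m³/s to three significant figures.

16.0 m³/s

w_1 = (1.2 − 0.0)/2 = 0.6 m; q_1 = 0.41 × 0.41 × 0.6 = 0.1009 m³/s
w_2 = (2.6 − 0.0)/2 = 1.3 m; q_2 = 0.81 × 0.89 × 1.3 = 0.9372 m³/s
w_3 = (3.8 − 1.2)/2 = 1.3 m; q_3 = 1.04 × 1.45 × 1.3 = 1.960 m³/s
w_4 = (6.0 − 2.6)/2 = 1.7 m; q_4 = 0.88 × 1.41 × 1.7 = 2.109 m³/s
w_5 = (8.1 − 3.8)/2 = 2.15 m; q_5 = 1.15 × 1.73 × 2.15 = 4.277 m³/s
w_6 = (13.0 − 6.0)/2 = 3.5 m; q_6 = 1.03 × 1.70 × 3.5 = 6.129 m³/s
w_7 = (13.0 − 8.1)/2 = 2.45 m; q_7 = 0.57 × 0.32 × 2.45 = 0.4469 m³/s
Q = Σ qᵢ = 15.96 m³/s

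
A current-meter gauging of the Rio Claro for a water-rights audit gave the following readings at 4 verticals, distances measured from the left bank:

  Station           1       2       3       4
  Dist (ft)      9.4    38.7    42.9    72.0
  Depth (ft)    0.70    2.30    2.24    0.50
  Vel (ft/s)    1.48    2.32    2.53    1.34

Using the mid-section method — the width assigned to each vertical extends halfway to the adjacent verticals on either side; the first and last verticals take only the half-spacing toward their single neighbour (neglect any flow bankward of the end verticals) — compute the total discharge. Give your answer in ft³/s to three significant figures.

209 ft³/s

w_1 = (38.7 − 9.4)/2 = 14.65 ft; q_1 = 1.48 × 0.70 × 14.65 = 15.18 ft³/s
w_2 = (42.9 − 9.4)/2 = 16.75 ft; q_2 = 2.32 × 2.30 × 16.75 = 89.38 ft³/s
w_3 = (72.0 − 38.7)/2 = 16.65 ft; q_3 = 2.53 × 2.24 × 16.65 = 94.36 ft³/s
w_4 = (72.0 − 42.9)/2 = 14.55 ft; q_4 = 1.34 × 0.50 × 14.55 = 9.749 ft³/s
Q = Σ qᵢ = 208.7 ft³/s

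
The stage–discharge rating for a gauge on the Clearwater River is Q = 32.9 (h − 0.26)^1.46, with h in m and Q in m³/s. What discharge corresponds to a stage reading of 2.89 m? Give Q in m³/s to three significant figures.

Q = 32.9 × (2.89 − 0.26)^1.46 = 32.9 × 2.63^1.46 = 135.0 m³/s

135 m³/s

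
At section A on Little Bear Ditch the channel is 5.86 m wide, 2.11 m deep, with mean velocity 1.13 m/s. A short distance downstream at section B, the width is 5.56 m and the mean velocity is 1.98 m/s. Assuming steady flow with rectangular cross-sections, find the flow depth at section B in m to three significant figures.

1.27 m

Q = A₁V₁ = (5.86×2.11) × 1.13 = 13.97 m³/s
d₂ = Q/(b₂ V₂) = 13.97/(5.56×1.98) = 1.269 m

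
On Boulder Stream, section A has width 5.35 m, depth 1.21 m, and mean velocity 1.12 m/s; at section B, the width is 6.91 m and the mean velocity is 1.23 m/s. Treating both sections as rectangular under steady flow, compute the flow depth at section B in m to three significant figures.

Q = A₁V₁ = (5.35×1.21) × 1.12 = 7.250 m³/s
d₂ = Q/(b₂ V₂) = 7.250/(6.91×1.23) = 0.8530 m

0.853 m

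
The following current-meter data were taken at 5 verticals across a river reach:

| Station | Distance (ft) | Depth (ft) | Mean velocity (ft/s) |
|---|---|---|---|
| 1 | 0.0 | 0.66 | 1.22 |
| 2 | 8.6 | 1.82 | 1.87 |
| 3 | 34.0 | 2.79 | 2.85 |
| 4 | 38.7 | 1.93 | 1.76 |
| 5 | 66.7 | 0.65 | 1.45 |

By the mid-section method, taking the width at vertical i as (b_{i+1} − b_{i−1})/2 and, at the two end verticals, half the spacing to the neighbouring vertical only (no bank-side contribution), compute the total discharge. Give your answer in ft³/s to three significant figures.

w_1 = (8.6 − 0.0)/2 = 4.3 ft; q_1 = 1.22 × 0.66 × 4.3 = 3.462 ft³/s
w_2 = (34.0 − 0.0)/2 = 17 ft; q_2 = 1.87 × 1.82 × 17 = 57.86 ft³/s
w_3 = (38.7 − 8.6)/2 = 15.05 ft; q_3 = 2.85 × 2.79 × 15.05 = 119.7 ft³/s
w_4 = (66.7 − 34.0)/2 = 16.35 ft; q_4 = 1.76 × 1.93 × 16.35 = 55.54 ft³/s
w_5 = (66.7 − 38.7)/2 = 14 ft; q_5 = 1.45 × 0.65 × 14 = 13.20 ft³/s
Q = Σ qᵢ = 249.7 ft³/s

250 ft³/s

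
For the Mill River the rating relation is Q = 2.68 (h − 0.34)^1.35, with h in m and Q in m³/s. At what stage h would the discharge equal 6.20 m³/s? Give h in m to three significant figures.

2.20 m

h − h₀ = (Q/C)^(1/b) = (6.20/2.68)^(1/1.35) = 1.861 m
h = 0.34 + 1.861 = 2.201 m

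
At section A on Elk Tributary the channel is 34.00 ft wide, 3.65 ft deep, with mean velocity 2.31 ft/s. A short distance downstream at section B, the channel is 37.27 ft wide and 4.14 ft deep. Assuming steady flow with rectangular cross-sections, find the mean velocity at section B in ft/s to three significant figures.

1.86 ft/s

Q = A₁V₁ = (34.00×3.65) × 2.31 = 286.7 ft³/s
A₂ = 37.27 × 4.14 = 154.3 ft²
V₂ = Q/A₂ = 286.7/154.3 = 1.858 ft/s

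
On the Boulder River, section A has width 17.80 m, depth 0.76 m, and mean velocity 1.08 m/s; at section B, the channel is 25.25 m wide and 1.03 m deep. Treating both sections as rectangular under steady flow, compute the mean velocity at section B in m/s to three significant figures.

0.562 m/s

Q = A₁V₁ = (17.80×0.76) × 1.08 = 14.61 m³/s
A₂ = 25.25 × 1.03 = 26.01 m²
V₂ = Q/A₂ = 14.61/26.01 = 0.5618 m/s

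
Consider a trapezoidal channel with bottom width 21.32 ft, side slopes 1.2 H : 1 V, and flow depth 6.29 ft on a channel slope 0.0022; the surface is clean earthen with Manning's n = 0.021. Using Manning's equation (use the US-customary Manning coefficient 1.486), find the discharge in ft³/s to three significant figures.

1630 ft³/s

A = (b + z·y)·y = (21.32 + 1.2×6.29)×6.29 = 181.6 ft²
P = b + 2y√(1+z²) = 21.32 + 2×6.29×√(1+1.2²) = 40.97 ft
R = A/P = 181.6/40.97 = 4.432 ft
Q = (1.486/n)·A·R^(2/3)·S^(1/2) = (1.486/0.021) × 181.6 × 4.432^(2/3) × 0.0022^(1/2) = 1626 ft³/s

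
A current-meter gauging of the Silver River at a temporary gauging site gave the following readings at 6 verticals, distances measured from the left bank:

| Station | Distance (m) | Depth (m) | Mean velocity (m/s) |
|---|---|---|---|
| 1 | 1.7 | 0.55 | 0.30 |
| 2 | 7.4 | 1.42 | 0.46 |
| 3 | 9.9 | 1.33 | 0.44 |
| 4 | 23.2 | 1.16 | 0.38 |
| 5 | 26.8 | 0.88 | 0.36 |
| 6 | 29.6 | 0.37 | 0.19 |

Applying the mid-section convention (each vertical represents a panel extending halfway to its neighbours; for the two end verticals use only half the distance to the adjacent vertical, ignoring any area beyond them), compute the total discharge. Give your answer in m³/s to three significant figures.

12.6 m³/s

w_1 = (7.4 − 1.7)/2 = 2.85 m; q_1 = 0.30 × 0.55 × 2.85 = 0.4703 m³/s
w_2 = (9.9 − 1.7)/2 = 4.1 m; q_2 = 0.46 × 1.42 × 4.1 = 2.678 m³/s
w_3 = (23.2 − 7.4)/2 = 7.9 m; q_3 = 0.44 × 1.33 × 7.9 = 4.623 m³/s
w_4 = (26.8 − 9.9)/2 = 8.45 m; q_4 = 0.38 × 1.16 × 8.45 = 3.725 m³/s
w_5 = (29.6 − 23.2)/2 = 3.2 m; q_5 = 0.36 × 0.88 × 3.2 = 1.014 m³/s
w_6 = (29.6 − 26.8)/2 = 1.4 m; q_6 = 0.19 × 0.37 × 1.4 = 0.09842 m³/s
Q = Σ qᵢ = 12.61 m³/s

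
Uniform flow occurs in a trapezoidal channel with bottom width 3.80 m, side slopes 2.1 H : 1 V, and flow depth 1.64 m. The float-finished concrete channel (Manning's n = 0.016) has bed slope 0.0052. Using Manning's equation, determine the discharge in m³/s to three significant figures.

54.9 m³/s

A = (b + z·y)·y = (3.80 + 2.1×1.64)×1.64 = 11.88 m²
P = b + 2y√(1+z²) = 3.80 + 2×1.64×√(1+2.1²) = 11.43 m
R = A/P = 11.88/11.43 = 1.039 m
Q = (1/n)·A·R^(2/3)·S^(1/2) = (1/0.016) × 11.88 × 1.039^(2/3) × 0.0052^(1/2) = 54.94 m³/s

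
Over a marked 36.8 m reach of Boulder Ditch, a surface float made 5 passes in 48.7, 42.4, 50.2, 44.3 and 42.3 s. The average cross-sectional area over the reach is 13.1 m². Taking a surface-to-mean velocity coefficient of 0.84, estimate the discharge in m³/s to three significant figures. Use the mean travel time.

8.88 m³/s

t̄ = (48.7 + 42.4 + 50.2 + 44.3 + 42.3) / 5 = 45.58 s
v_surface = L / t̄ = 36.8 / 45.58 = 0.8074 m/s
v_mean = 0.84 × 0.8074 = 0.6782 m/s
Q = A × v_mean = 13.1 × 0.6782 = 8.884 m³/s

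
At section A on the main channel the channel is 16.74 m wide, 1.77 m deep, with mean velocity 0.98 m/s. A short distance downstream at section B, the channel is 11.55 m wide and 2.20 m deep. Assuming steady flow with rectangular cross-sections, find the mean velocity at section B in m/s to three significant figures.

Q = A₁V₁ = (16.74×1.77) × 0.98 = 29.04 m³/s
A₂ = 11.55 × 2.20 = 25.41 m²
V₂ = Q/A₂ = 29.04/25.41 = 1.143 m/s

1.14 m/s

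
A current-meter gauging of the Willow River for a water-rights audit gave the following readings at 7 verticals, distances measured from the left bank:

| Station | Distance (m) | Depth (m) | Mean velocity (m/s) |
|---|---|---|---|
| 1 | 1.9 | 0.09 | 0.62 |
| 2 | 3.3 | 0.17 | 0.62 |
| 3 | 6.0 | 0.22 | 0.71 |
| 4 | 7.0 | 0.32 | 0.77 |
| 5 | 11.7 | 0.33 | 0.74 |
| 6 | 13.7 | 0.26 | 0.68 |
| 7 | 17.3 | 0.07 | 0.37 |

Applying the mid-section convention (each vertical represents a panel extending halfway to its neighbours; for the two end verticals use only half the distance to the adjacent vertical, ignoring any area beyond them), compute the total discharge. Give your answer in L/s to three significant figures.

2610 L/s

w_1 = (3.3 − 1.9)/2 = 0.7 m; q_1 = 0.62 × 0.09 × 0.7 = 0.03906 m³/s
w_2 = (6.0 − 1.9)/2 = 2.05 m; q_2 = 0.62 × 0.17 × 2.05 = 0.2161 m³/s
w_3 = (7.0 − 3.3)/2 = 1.85 m; q_3 = 0.71 × 0.22 × 1.85 = 0.2890 m³/s
w_4 = (11.7 − 6.0)/2 = 2.85 m; q_4 = 0.77 × 0.32 × 2.85 = 0.7022 m³/s
w_5 = (13.7 − 7.0)/2 = 3.35 m; q_5 = 0.74 × 0.33 × 3.35 = 0.8181 m³/s
w_6 = (17.3 − 11.7)/2 = 2.8 m; q_6 = 0.68 × 0.26 × 2.8 = 0.4950 m³/s
w_7 = (17.3 − 13.7)/2 = 1.8 m; q_7 = 0.37 × 0.07 × 1.8 = 0.04662 m³/s
Q = Σ qᵢ = 2.606 m³/s
= 2.606 × 1000 = 2606 L/s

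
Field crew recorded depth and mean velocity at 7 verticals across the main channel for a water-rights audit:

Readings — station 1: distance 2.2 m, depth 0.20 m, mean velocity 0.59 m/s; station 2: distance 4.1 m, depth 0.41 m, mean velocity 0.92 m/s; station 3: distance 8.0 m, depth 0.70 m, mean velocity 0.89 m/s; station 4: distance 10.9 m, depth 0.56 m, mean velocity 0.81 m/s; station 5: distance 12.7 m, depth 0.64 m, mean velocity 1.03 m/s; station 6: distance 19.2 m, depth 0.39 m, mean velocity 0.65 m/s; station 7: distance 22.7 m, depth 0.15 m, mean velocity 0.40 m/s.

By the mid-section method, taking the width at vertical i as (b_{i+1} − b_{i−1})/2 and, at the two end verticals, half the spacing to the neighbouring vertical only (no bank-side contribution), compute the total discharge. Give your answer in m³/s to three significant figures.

w_1 = (4.1 − 2.2)/2 = 0.95 m; q_1 = 0.59 × 0.20 × 0.95 = 0.1121 m³/s
w_2 = (8.0 − 2.2)/2 = 2.9 m; q_2 = 0.92 × 0.41 × 2.9 = 1.094 m³/s
w_3 = (10.9 − 4.1)/2 = 3.4 m; q_3 = 0.89 × 0.70 × 3.4 = 2.118 m³/s
w_4 = (12.7 − 8.0)/2 = 2.35 m; q_4 = 0.81 × 0.56 × 2.35 = 1.066 m³/s
w_5 = (19.2 − 10.9)/2 = 4.15 m; q_5 = 1.03 × 0.64 × 4.15 = 2.736 m³/s
w_6 = (22.7 − 12.7)/2 = 5 m; q_6 = 0.65 × 0.39 × 5 = 1.268 m³/s
w_7 = (22.7 − 19.2)/2 = 1.75 m; q_7 = 0.40 × 0.15 × 1.75 = 0.1050 m³/s
Q = Σ qᵢ = 8.498 m³/s

8.50 m³/s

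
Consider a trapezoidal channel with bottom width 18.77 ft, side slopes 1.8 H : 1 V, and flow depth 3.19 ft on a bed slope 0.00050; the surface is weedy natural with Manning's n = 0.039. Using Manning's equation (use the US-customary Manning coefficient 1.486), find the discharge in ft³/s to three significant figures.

A = (b + z·y)·y = (18.77 + 1.8×3.19)×3.19 = 78.19 ft²
P = b + 2y√(1+z²) = 18.77 + 2×3.19×√(1+1.8²) = 31.91 ft
R = A/P = 78.19/31.91 = 2.451 ft
Q = (1.486/n)·A·R^(2/3)·S^(1/2) = (1.486/0.039) × 78.19 × 2.451^(2/3) × 0.00050^(1/2) = 121.1 ft³/s

121 ft³/s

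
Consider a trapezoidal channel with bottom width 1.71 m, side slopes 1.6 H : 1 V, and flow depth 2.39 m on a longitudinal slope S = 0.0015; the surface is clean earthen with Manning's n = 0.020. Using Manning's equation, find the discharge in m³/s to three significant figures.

A = (b + z·y)·y = (1.71 + 1.6×2.39)×2.39 = 13.23 m²
P = b + 2y√(1+z²) = 1.71 + 2×2.39×√(1+1.6²) = 10.73 m
R = A/P = 13.23/10.73 = 1.233 m
Q = (1/n)·A·R^(2/3)·S^(1/2) = (1/0.020) × 13.23 × 1.233^(2/3) × 0.0015^(1/2) = 29.45 m³/s

29.4 m³/s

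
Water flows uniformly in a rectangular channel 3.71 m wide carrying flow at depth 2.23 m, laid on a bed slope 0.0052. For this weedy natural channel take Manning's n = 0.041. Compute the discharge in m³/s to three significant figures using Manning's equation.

14.7 m³/s

A = b·y = 3.71 × 2.23 = 8.273 m²
P = b + 2y = 3.71 + 2×2.23 = 8.170 m
R = A/P = 8.273/8.170 = 1.013 m
Q = (1/n)·A·R^(2/3)·S^(1/2) = (1/0.041) × 8.273 × 1.013^(2/3) × 0.0052^(1/2) = 14.67 m³/s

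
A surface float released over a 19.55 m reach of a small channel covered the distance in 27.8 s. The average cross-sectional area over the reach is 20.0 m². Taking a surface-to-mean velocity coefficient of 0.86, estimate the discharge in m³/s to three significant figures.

v_surface = L / t̄ = 19.55 / 27.8 = 0.7032 m/s
v_mean = 0.86 × 0.7032 = 0.6048 m/s
Q = A × v_mean = 20.0 × 0.6048 = 12.10 m³/s

12.1 m³/s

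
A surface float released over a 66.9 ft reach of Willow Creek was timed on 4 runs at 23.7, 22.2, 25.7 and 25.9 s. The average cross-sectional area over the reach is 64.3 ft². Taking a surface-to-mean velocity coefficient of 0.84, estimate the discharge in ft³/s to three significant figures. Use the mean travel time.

t̄ = (23.7 + 22.2 + 25.7 + 25.9) / 4 = 24.375 s
v_surface = L / t̄ = 66.9 / 24.375 = 2.745 ft/s
v_mean = 0.84 × 2.745 = 2.305 ft/s
Q = A × v_mean = 64.3 × 2.305 = 148.2 ft³/s

148 ft³/s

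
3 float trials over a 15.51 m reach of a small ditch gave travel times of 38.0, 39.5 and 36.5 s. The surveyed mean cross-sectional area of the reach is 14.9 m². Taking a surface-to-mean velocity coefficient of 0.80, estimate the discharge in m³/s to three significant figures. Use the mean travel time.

4.87 m³/s

t̄ = (38.0 + 39.5 + 36.5) / 3 = 38 s
v_surface = L / t̄ = 15.51 / 38 = 0.4082 m/s
v_mean = 0.80 × 0.4082 = 0.3265 m/s
Q = A × v_mean = 14.9 × 0.3265 = 4.865 m³/s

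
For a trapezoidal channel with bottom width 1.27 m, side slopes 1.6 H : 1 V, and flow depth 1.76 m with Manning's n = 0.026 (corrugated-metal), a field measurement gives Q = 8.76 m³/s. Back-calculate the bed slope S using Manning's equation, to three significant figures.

A = (b + z·y)·y = (1.27 + 1.6×1.76)×1.76 = 7.191 m²
P = b + 2y√(1+z²) = 1.27 + 2×1.76×√(1+1.6²) = 7.912 m
R = A/P = 7.191/7.912 = 0.9090 m
S = (Q·n / (1·A·R^(2/3)))² = (8.76×0.026 / (1×7.191×0.9384))² = 0.001139

0.00114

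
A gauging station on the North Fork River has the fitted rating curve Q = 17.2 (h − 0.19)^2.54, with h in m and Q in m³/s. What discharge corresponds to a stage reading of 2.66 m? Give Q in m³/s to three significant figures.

Q = 17.2 × (2.66 − 0.19)^2.54 = 17.2 × 2.47^2.54 = 171.0 m³/s

171 m³/s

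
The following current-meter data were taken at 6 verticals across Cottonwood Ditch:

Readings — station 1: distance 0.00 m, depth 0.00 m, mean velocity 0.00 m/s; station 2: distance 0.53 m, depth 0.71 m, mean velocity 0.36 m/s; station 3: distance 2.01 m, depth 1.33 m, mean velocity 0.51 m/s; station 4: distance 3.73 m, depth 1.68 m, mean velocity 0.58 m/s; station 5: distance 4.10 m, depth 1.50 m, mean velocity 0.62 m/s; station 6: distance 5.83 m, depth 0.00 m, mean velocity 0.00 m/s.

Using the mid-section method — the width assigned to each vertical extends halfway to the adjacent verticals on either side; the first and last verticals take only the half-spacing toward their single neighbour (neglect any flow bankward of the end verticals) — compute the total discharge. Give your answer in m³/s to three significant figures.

w_2 = (2.01 − 0.00)/2 = 1.005 m; q_2 = 0.36 × 0.71 × 1.005 = 0.2569 m³/s
w_3 = (3.73 − 0.53)/2 = 1.6 m; q_3 = 0.51 × 1.33 × 1.6 = 1.085 m³/s
w_4 = (4.10 − 2.01)/2 = 1.045 m; q_4 = 0.58 × 1.68 × 1.045 = 1.018 m³/s
w_5 = (5.83 − 3.73)/2 = 1.05 m; q_5 = 0.62 × 1.50 × 1.05 = 0.9765 m³/s
Stations 1, 6 contribute zero (depth or velocity is 0).
Q = Σ qᵢ = 3.337 m³/s

3.34 m³/s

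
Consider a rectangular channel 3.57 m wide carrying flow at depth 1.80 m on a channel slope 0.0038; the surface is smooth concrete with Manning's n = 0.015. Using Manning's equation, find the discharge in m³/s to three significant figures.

A = b·y = 3.57 × 1.80 = 6.426 m²
P = b + 2y = 3.57 + 2×1.80 = 7.170 m
R = A/P = 6.426/7.170 = 0.8962 m
Q = (1/n)·A·R^(2/3)·S^(1/2) = (1/0.015) × 6.426 × 0.8962^(2/3) × 0.0038^(1/2) = 24.55 m³/s

24.5 m³/s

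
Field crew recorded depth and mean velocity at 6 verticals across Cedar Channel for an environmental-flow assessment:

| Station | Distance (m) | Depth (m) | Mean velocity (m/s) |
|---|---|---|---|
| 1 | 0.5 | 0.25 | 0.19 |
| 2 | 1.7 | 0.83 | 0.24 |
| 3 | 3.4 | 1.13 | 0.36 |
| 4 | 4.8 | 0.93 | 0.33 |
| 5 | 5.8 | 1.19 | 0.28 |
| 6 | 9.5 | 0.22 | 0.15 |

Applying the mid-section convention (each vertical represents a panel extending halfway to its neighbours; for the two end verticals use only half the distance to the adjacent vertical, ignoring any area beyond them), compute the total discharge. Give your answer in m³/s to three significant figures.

w_1 = (1.7 − 0.5)/2 = 0.6 m; q_1 = 0.19 × 0.25 × 0.6 = 0.02850 m³/s
w_2 = (3.4 − 0.5)/2 = 1.45 m; q_2 = 0.24 × 0.83 × 1.45 = 0.2888 m³/s
w_3 = (4.8 − 1.7)/2 = 1.55 m; q_3 = 0.36 × 1.13 × 1.55 = 0.6305 m³/s
w_4 = (5.8 − 3.4)/2 = 1.2 m; q_4 = 0.33 × 0.93 × 1.2 = 0.3683 m³/s
w_5 = (9.5 − 4.8)/2 = 2.35 m; q_5 = 0.28 × 1.19 × 2.35 = 0.7830 m³/s
w_6 = (9.5 − 5.8)/2 = 1.85 m; q_6 = 0.15 × 0.22 × 1.85 = 0.06105 m³/s
Q = Σ qᵢ = 2.160 m³/s

2.16 m³/s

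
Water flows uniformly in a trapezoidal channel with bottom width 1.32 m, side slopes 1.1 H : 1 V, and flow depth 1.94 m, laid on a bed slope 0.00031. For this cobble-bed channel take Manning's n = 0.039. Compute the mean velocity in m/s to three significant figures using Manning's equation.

A = (b + z·y)·y = (1.32 + 1.1×1.94)×1.94 = 6.701 m²
P = b + 2y√(1+z²) = 1.32 + 2×1.94×√(1+1.1²) = 7.088 m
R = A/P = 6.701/7.088 = 0.9454 m
Q = (1/n)·A·R^(2/3)·S^(1/2) = (1/0.039) × 6.701 × 0.9454^(2/3) × 0.00031^(1/2) = 2.914 m³/s
V = Q/A = 2.914/6.701 = 0.4349 m/s

0.435 m/s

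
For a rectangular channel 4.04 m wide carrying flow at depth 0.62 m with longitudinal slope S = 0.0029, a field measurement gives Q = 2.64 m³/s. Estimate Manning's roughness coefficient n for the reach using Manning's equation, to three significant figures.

0.0311

A = b·y = 4.04 × 0.62 = 2.505 m²
P = b + 2y = 4.04 + 2×0.62 = 5.280 m
R = A/P = 2.505/5.280 = 0.4744 m
n = (1/Q)·A·R^(2/3)·S^(1/2) = (1/2.64) × 2.505 × 0.6083 × 0.05385 = 0.03108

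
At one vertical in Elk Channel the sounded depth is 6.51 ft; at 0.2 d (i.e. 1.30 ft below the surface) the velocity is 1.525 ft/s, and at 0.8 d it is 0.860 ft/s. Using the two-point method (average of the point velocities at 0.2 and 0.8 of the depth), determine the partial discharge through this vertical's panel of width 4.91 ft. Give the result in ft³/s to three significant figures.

38.1 ft³/s

v̄ = (1.525 + 0.860) / 2 = 1.193 ft/s
q = v̄ × d × w = 1.193 × 6.51 × 4.91 = 38.12 ft³/s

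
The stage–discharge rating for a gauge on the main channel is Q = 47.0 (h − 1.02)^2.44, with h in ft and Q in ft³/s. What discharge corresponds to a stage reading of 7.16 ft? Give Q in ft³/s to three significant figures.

3940 ft³/s

Q = 47.0 × (7.16 − 1.02)^2.44 = 47.0 × 6.14^2.44 = 3938 ft³/s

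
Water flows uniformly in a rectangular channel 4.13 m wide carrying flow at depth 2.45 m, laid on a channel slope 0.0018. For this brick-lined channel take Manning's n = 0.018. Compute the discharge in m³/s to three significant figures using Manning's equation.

A = b·y = 4.13 × 2.45 = 10.12 m²
P = b + 2y = 4.13 + 2×2.45 = 9.030 m
R = A/P = 10.12/9.030 = 1.121 m
Q = (1/n)·A·R^(2/3)·S^(1/2) = (1/0.018) × 10.12 × 1.121^(2/3) × 0.0018^(1/2) = 25.73 m³/s

25.7 m³/s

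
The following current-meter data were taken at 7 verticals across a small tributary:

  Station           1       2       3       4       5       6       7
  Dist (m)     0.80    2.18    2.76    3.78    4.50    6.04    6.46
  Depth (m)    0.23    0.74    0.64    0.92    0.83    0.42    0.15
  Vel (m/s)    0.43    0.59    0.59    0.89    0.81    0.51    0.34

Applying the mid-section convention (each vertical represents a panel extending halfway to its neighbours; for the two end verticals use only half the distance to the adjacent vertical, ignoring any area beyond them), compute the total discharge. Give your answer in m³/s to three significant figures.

w_1 = (2.18 − 0.80)/2 = 0.69 m; q_1 = 0.43 × 0.23 × 0.69 = 0.06824 m³/s
w_2 = (2.76 − 0.80)/2 = 0.98 m; q_2 = 0.59 × 0.74 × 0.98 = 0.4279 m³/s
w_3 = (3.78 − 2.18)/2 = 0.8 m; q_3 = 0.59 × 0.64 × 0.8 = 0.3021 m³/s
w_4 = (4.50 − 2.76)/2 = 0.87 m; q_4 = 0.89 × 0.92 × 0.87 = 0.7124 m³/s
w_5 = (6.04 − 3.78)/2 = 1.13 m; q_5 = 0.81 × 0.83 × 1.13 = 0.7597 m³/s
w_6 = (6.46 − 4.50)/2 = 0.98 m; q_6 = 0.51 × 0.42 × 0.98 = 0.2099 m³/s
w_7 = (6.46 − 6.04)/2 = 0.21 m; q_7 = 0.34 × 0.15 × 0.21 = 0.01071 m³/s
Q = Σ qᵢ = 2.491 m³/s

2.49 m³/s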